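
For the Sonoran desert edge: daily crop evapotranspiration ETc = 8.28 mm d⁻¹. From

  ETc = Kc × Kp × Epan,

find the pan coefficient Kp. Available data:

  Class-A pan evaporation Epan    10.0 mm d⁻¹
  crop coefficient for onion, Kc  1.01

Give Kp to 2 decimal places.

0.82

ETc = Kc × Kp × Epan  ⇒  Kp = ETc / (Kc × Epan)
Kp = 8.28 / (1.01 × 10.0) = 8.28 / 10.100 = 0.8198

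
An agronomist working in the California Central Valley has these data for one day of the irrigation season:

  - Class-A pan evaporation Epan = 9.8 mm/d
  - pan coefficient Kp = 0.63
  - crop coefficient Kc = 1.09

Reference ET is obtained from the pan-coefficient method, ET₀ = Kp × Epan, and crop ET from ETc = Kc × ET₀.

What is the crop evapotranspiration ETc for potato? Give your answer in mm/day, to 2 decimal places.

ET₀ = 0.63 × 9.8 = 6.1740 mm/d
ETc = Kc × ET₀ = 1.09 × 6.1740 = 6.7297 mm/d

6.73 mm/day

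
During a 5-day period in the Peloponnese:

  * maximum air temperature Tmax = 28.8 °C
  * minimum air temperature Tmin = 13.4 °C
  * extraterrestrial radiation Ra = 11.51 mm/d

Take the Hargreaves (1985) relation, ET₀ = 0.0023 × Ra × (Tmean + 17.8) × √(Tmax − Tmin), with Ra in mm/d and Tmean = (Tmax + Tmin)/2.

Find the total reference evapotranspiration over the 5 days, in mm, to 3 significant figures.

20.2 mm

Tmean = (28.8 + 13.4)/2 = 21.10 °C
ET₀ = 0.0023 × 11.51 × (21.10 + 17.8) × √15.4 = 0.0023 × 11.51 × 38.90 × 3.9243 = 4.0412 mm/d
Over 5 days: 4.0412 × 5 = 20.206 mm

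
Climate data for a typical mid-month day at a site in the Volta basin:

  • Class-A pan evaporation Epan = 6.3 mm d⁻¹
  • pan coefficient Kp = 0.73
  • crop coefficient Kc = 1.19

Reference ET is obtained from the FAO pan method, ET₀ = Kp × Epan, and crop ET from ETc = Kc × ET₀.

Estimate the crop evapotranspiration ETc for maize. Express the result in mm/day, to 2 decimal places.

ET₀ = 0.73 × 6.3 = 4.5990 mm/d
ETc = Kc × ET₀ = 1.19 × 4.5990 = 5.4728 mm/d

5.47 mm/day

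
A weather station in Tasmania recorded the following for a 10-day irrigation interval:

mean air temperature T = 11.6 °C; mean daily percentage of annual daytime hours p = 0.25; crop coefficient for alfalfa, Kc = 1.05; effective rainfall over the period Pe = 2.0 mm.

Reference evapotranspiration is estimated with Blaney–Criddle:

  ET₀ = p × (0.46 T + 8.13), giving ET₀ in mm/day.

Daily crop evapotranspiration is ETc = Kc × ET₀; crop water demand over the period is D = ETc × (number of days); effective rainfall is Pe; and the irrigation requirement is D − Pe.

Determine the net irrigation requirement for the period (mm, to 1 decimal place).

ET₀ = 0.25 × (0.46 × 11.6 + 8.13) = 0.25 × 13.466 = 3.3665 mm/d
ETc = Kc × ET₀ = 1.05 × 3.3665 = 3.5348 mm/d
Crop demand D = ETc × 10 d = 3.5348 × 10 = 35.348 mm
D − Pe = 35.348 − 2.0 = 33.348 mm

33.3 mm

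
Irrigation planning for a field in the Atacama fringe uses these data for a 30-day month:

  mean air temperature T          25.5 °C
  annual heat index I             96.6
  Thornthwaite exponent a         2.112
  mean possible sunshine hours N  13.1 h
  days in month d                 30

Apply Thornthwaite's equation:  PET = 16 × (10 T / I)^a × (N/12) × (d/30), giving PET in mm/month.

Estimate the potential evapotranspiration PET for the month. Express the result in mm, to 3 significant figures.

136 mm

10T/I = 10 × 25.5 / 96.6 = 2.6398
(10T/I)^a = 2.6398^2.112 = 7.7689
Uncorrected PET = 16 × 7.7689 = 124.302 mm
Correction = (N/12)(d/30) = (13.1/12)(30/30) = 1.0917
PET = 124.302 × 1.0917 = 135.700 mm/month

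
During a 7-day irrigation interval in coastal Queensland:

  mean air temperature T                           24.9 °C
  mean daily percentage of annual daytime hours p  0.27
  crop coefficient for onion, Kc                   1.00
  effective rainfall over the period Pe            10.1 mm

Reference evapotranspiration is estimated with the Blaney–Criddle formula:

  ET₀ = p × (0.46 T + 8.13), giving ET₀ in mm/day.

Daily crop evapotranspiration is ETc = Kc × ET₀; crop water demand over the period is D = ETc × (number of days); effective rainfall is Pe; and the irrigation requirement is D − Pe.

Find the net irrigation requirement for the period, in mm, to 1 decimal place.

ET₀ = 0.27 × (0.46 × 24.9 + 8.13) = 0.27 × 19.584 = 5.2877 mm/d
ETc = Kc × ET₀ = 1.00 × 5.2877 = 5.2877 mm/d
Crop demand D = ETc × 7 d = 5.2877 × 7 = 37.014 mm
D − Pe = 37.014 − 10.1 = 26.914 mm

26.9 mm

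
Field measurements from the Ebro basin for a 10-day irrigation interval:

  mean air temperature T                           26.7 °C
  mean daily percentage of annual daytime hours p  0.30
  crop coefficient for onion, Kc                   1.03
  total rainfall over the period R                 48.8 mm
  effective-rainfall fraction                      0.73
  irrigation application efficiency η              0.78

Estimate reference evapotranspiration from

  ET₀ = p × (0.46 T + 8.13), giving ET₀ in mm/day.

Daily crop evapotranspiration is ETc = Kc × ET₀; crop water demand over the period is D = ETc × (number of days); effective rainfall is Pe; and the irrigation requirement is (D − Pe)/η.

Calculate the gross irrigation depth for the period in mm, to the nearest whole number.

35 mm

ET₀ = 0.30 × (0.46 × 26.7 + 8.13) = 0.30 × 20.412 = 6.1236 mm/d
ETc = Kc × ET₀ = 1.03 × 6.1236 = 6.3073 mm/d
Crop demand D = ETc × 10 d = 6.3073 × 10 = 63.073 mm
Pe = 0.73 × 48.8 = 35.624 mm
D − Pe = 63.073 − 35.624 = 27.449 mm
Gross irrigation = 27.449 / 0.78 = 35.191 mm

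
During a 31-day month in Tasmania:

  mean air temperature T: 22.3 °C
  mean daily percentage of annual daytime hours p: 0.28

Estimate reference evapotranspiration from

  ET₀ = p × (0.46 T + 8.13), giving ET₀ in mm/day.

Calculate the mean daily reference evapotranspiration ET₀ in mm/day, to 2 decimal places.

ET₀ = 0.28 × (0.46 × 22.3 + 8.13) = 0.28 × 18.388 = 5.1486 mm/d

5.15 mm/day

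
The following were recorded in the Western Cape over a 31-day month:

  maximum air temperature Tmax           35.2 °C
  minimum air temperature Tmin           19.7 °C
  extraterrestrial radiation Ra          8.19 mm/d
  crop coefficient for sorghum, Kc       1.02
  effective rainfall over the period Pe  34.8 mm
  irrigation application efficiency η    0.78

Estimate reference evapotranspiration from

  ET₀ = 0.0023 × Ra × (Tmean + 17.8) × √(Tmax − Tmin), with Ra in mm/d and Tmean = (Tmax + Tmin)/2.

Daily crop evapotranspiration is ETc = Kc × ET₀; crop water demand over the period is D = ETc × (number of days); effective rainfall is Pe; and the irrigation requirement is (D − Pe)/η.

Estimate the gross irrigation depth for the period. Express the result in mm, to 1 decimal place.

91.4 mm

Tmean = (35.2 + 19.7)/2 = 27.45 °C
ET₀ = 0.0023 × 8.19 × (27.45 + 17.8) × √15.5 = 0.0023 × 8.19 × 45.25 × 3.9370 = 3.3558 mm/d
ETc = Kc × ET₀ = 1.02 × 3.3558 = 3.4229 mm/d
Crop demand D = ETc × 31 d = 3.4229 × 31 = 106.110 mm
D − Pe = 106.110 − 34.8 = 71.310 mm
Gross irrigation = 71.310 / 0.78 = 91.423 mm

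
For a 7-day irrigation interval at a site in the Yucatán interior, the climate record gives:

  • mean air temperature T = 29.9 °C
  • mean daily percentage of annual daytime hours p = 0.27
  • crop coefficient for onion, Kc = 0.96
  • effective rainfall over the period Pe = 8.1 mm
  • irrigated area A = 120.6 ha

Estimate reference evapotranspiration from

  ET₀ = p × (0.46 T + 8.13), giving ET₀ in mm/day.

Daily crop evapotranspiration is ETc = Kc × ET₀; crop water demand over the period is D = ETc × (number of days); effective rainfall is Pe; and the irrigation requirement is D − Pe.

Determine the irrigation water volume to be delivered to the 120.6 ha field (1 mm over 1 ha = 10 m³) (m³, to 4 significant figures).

38120 m³

ET₀ = 0.27 × (0.46 × 29.9 + 8.13) = 0.27 × 21.884 = 5.9087 mm/d
ETc = Kc × ET₀ = 0.96 × 5.9087 = 5.6724 mm/d
Crop demand D = ETc × 7 d = 5.6724 × 7 = 39.707 mm
D − Pe = 39.707 − 8.1 = 31.607 mm
Volume = 31.607 mm × 120.6 ha × 10 = 38118.0 m³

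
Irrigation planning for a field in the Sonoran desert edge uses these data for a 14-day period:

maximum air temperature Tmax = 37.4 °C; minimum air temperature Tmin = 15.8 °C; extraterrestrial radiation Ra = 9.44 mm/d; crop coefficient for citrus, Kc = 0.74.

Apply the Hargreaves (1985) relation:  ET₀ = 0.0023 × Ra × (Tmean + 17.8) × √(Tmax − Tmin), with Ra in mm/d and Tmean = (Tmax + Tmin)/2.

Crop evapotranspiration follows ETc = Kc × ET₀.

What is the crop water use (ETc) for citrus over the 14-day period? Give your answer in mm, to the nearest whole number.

46 mm

Tmean = (37.4 + 15.8)/2 = 26.60 °C
ET₀ = 0.0023 × 9.44 × (26.60 + 17.8) × √21.6 = 0.0023 × 9.44 × 44.40 × 4.6476 = 4.4803 mm/d
ETc = Kc × ET₀ = 0.74 × 4.4803 = 3.3154 mm/d
Over 14 days: 3.3154 × 14 = 46.416 mm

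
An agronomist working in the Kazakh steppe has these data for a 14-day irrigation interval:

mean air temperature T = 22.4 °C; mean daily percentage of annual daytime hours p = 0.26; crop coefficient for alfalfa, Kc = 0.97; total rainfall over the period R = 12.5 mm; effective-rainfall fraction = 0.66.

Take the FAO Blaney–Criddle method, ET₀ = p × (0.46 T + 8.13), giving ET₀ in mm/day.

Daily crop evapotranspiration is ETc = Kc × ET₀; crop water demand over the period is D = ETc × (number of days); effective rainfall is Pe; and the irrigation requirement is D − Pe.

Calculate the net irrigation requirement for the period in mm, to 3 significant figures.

ET₀ = 0.26 × (0.46 × 22.4 + 8.13) = 0.26 × 18.434 = 4.7928 mm/d
ETc = Kc × ET₀ = 0.97 × 4.7928 = 4.6490 mm/d
Crop demand D = ETc × 14 d = 4.6490 × 14 = 65.086 mm
Pe = 0.66 × 12.5 = 8.250 mm
D − Pe = 65.086 − 8.250 = 56.836 mm

56.8 mm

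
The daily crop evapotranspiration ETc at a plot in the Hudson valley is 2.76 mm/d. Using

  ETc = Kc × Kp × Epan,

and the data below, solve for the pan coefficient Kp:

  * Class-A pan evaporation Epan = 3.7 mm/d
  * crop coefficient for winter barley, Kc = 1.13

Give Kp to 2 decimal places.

0.66

ETc = Kc × Kp × Epan  ⇒  Kp = ETc / (Kc × Epan)
Kp = 2.76 / (1.13 × 3.7) = 2.76 / 4.181 = 0.6601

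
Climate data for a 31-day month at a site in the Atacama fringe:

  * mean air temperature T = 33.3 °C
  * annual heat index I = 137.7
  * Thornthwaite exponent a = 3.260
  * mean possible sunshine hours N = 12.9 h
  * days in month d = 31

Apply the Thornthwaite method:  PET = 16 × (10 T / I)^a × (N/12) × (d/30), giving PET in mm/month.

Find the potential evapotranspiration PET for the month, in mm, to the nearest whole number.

10T/I = 10 × 33.3 / 137.7 = 2.4183
(10T/I)^a = 2.4183^3.260 = 17.7928
Uncorrected PET = 16 × 17.7928 = 284.685 mm
Correction = (N/12)(d/30) = (12.9/12)(31/30) = 1.1108
PET = 284.685 × 1.1108 = 316.228 mm/month

316 mm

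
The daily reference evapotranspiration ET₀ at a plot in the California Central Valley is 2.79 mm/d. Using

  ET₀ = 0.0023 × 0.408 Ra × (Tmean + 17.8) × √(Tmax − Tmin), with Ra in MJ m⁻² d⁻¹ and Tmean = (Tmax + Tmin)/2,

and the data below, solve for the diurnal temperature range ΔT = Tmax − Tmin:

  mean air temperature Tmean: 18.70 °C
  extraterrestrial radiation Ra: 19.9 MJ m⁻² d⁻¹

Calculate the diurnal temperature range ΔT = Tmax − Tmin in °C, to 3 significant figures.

√ΔT = ET₀ / [0.0023 × 0.408 × Ra × (Tmean+17.8)] = 2.79 / (0.0023 × 8.1192 × 36.50) = 4.0933
ΔT = 4.0933² = 16.755 °C

16.8 °C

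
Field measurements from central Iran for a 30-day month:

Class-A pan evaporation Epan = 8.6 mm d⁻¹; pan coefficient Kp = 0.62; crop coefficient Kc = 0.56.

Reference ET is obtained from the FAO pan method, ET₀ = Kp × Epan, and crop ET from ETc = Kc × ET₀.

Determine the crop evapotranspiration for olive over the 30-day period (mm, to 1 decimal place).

89.6 mm

ET₀ = 0.62 × 8.6 = 5.3320 mm/d
ETc = Kc × ET₀ = 0.56 × 5.3320 = 2.9859 mm/d
Over 30 days: 2.9859 × 30 = 89.577 mm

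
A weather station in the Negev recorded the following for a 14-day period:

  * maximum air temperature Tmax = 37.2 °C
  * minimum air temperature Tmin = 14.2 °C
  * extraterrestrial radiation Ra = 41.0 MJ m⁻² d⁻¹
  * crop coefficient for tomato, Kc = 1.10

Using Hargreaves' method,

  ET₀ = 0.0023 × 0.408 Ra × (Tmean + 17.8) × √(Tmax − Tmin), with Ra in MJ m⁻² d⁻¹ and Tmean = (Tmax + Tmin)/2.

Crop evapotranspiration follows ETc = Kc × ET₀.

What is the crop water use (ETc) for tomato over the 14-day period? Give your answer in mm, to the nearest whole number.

Tmean = (37.2 + 14.2)/2 = 25.70 °C
0.408 Ra = 0.408 × 41.0 = 16.7280 mm/d equivalent
ET₀ = 0.0023 × 16.7280 × (25.70 + 17.8) × √23.0 = 0.0023 × 16.7280 × 43.50 × 4.7958 = 8.0264 mm/d
ETc = Kc × ET₀ = 1.10 × 8.0264 = 8.8290 mm/d
Over 14 days: 8.8290 × 14 = 123.606 mm

124 mm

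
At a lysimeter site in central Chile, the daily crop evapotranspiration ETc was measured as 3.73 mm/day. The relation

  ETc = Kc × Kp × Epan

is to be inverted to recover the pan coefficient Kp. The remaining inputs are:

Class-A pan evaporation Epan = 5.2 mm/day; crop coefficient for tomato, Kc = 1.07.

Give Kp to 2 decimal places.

0.67

ETc = Kc × Kp × Epan  ⇒  Kp = ETc / (Kc × Epan)
Kp = 3.73 / (1.07 × 5.2) = 3.73 / 5.564 = 0.6704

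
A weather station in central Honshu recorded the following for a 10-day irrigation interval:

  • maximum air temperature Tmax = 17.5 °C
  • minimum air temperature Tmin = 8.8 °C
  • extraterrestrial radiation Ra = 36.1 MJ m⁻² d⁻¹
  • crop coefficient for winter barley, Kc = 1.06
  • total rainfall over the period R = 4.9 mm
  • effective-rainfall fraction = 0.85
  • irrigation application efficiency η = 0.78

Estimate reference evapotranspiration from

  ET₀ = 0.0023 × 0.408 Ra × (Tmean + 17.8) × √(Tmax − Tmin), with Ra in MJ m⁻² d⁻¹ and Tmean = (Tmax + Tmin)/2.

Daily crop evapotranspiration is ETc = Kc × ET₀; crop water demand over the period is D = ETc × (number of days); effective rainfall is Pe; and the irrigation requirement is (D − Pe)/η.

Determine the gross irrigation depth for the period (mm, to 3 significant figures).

Tmean = (17.5 + 8.8)/2 = 13.15 °C
0.408 Ra = 0.408 × 36.1 = 14.7288 mm/d equivalent
ET₀ = 0.0023 × 14.7288 × (13.15 + 17.8) × √8.7 = 0.0023 × 14.7288 × 30.95 × 2.9496 = 3.0926 mm/d
ETc = Kc × ET₀ = 1.06 × 3.0926 = 3.2782 mm/d
Crop demand D = ETc × 10 d = 3.2782 × 10 = 32.782 mm
Pe = 0.85 × 4.9 = 4.165 mm
D − Pe = 32.782 − 4.165 = 28.617 mm
Gross irrigation = 28.617 / 0.78 = 36.688 mm

36.7 mm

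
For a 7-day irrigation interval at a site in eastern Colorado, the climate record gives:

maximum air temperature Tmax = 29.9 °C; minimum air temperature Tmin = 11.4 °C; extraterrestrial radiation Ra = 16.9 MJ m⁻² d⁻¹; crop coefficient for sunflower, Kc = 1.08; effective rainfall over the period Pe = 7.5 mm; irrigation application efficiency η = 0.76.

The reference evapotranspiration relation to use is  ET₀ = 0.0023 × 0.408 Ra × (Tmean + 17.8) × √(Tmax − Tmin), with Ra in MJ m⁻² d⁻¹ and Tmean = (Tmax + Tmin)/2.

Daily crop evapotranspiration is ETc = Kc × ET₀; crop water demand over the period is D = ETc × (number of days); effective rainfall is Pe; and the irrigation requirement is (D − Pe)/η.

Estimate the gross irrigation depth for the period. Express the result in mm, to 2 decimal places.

16.22 mm

Tmean = (29.9 + 11.4)/2 = 20.65 °C
0.408 Ra = 0.408 × 16.9 = 6.8952 mm/d equivalent
ET₀ = 0.0023 × 6.8952 × (20.65 + 17.8) × √18.5 = 0.0023 × 6.8952 × 38.45 × 4.3012 = 2.6228 mm/d
ETc = Kc × ET₀ = 1.08 × 2.6228 = 2.8326 mm/d
Crop demand D = ETc × 7 d = 2.8326 × 7 = 19.828 mm
D − Pe = 19.828 − 7.5 = 12.328 mm
Gross irrigation = 12.328 / 0.76 = 16.221 mm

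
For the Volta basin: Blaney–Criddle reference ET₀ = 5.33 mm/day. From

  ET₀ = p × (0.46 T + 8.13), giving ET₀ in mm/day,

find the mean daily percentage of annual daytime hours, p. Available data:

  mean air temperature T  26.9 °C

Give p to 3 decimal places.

p = ET₀ / (0.46 T + 8.13) = 5.33 / (0.46 × 26.9 + 8.13) = 5.33 / 20.504 = 0.2599

0.260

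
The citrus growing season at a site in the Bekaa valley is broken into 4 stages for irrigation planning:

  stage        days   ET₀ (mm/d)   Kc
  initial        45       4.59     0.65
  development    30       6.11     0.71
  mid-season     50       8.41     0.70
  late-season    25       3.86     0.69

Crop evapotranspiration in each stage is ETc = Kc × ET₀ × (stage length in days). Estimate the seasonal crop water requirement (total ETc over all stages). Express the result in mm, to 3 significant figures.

625 mm

initial: 0.65 × 4.59 × 45 = 134.26 mm
development: 0.71 × 6.11 × 30 = 130.14 mm
mid-season: 0.70 × 8.41 × 50 = 294.35 mm
late-season: 0.69 × 3.86 × 25 = 66.59 mm
Seasonal total = 625.34 mm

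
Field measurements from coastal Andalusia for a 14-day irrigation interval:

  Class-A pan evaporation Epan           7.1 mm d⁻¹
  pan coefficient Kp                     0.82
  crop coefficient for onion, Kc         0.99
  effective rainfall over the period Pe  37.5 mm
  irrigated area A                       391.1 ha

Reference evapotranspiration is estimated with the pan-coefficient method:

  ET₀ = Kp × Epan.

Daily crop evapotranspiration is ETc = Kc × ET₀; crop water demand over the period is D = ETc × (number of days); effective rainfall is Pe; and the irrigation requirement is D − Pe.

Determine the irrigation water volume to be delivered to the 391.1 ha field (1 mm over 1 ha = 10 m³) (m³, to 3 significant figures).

ET₀ = 0.82 × 7.1 = 5.8220 mm/d
ETc = Kc × ET₀ = 0.99 × 5.8220 = 5.7638 mm/d
Crop demand D = ETc × 14 d = 5.7638 × 14 = 80.693 mm
D − Pe = 80.693 − 37.5 = 43.193 mm
Volume = 43.193 mm × 391.1 ha × 10 = 168927.8 m³

169000 m³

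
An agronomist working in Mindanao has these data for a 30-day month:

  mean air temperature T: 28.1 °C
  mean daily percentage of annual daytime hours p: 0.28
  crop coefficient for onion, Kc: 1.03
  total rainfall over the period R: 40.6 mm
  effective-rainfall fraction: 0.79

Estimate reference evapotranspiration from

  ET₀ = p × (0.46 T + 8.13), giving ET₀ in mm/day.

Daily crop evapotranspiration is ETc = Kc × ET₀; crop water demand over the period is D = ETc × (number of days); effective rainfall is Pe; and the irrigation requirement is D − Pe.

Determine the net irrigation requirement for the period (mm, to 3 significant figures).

ET₀ = 0.28 × (0.46 × 28.1 + 8.13) = 0.28 × 21.056 = 5.8957 mm/d
ETc = Kc × ET₀ = 1.03 × 5.8957 = 6.0726 mm/d
Crop demand D = ETc × 30 d = 6.0726 × 30 = 182.178 mm
Pe = 0.79 × 40.6 = 32.074 mm
D − Pe = 182.178 − 32.074 = 150.104 mm

150 mm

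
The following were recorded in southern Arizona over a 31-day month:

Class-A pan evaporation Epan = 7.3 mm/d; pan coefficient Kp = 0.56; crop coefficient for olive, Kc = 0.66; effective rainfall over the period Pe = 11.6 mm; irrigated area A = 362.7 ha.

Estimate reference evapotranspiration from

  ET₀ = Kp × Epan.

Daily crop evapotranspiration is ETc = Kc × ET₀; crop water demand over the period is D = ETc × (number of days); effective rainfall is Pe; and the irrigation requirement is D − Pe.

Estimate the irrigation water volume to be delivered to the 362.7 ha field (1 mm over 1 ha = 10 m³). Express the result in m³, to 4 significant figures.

ET₀ = 0.56 × 7.3 = 4.0880 mm/d
ETc = Kc × ET₀ = 0.66 × 4.0880 = 2.6981 mm/d
Crop demand D = ETc × 31 d = 2.6981 × 31 = 83.641 mm
D − Pe = 83.641 − 11.6 = 72.041 mm
Volume = 72.041 mm × 362.7 ha × 10 = 261292.7 m³

261300 m³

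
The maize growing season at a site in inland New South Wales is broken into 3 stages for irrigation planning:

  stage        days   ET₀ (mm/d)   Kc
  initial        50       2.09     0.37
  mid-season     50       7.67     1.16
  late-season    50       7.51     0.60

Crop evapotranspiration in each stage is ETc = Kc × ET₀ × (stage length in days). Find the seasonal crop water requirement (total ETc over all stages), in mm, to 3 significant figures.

initial: 0.37 × 2.09 × 50 = 38.67 mm
mid-season: 1.16 × 7.67 × 50 = 444.86 mm
late-season: 0.60 × 7.51 × 50 = 225.30 mm
Seasonal total = 708.83 mm

709 mm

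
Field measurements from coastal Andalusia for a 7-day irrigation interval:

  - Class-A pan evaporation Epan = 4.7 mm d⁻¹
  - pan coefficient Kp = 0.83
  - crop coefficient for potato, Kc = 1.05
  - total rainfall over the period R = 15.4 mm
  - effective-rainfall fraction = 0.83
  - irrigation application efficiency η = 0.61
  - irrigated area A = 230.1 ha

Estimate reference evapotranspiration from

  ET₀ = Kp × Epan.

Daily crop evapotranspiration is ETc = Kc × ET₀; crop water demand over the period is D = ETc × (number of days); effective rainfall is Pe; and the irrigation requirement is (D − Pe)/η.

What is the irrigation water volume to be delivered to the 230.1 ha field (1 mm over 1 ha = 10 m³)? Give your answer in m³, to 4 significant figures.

ET₀ = 0.83 × 4.7 = 3.9010 mm/d
ETc = Kc × ET₀ = 1.05 × 3.9010 = 4.0961 mm/d
Crop demand D = ETc × 7 d = 4.0961 × 7 = 28.673 mm
Pe = 0.83 × 15.4 = 12.782 mm
D − Pe = 28.673 − 12.782 = 15.891 mm
Gross irrigation = 15.891 / 0.61 = 26.051 mm
Volume = 26.051 mm × 230.1 ha × 10 = 59943.4 m³

59940 m³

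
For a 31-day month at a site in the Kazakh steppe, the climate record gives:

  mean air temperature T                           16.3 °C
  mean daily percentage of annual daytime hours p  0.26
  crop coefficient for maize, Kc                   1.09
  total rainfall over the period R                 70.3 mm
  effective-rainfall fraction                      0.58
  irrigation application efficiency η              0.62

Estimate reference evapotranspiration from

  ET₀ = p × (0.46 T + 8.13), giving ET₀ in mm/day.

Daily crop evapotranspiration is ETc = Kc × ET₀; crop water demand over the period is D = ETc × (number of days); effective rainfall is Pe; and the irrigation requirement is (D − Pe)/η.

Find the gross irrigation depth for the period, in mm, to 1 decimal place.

ET₀ = 0.26 × (0.46 × 16.3 + 8.13) = 0.26 × 15.628 = 4.0633 mm/d
ETc = Kc × ET₀ = 1.09 × 4.0633 = 4.4290 mm/d
Crop demand D = ETc × 31 d = 4.4290 × 31 = 137.299 mm
Pe = 0.58 × 70.3 = 40.774 mm
D − Pe = 137.299 − 40.774 = 96.525 mm
Gross irrigation = 96.525 / 0.62 = 155.685 mm

155.7 mm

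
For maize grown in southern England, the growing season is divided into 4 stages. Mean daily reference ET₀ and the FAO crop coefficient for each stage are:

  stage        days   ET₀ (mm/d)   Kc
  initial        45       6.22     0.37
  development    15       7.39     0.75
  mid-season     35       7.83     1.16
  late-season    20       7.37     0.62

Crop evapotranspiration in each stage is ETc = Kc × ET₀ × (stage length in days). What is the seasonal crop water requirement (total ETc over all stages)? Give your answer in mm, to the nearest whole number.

initial: 0.37 × 6.22 × 45 = 103.56 mm
development: 0.75 × 7.39 × 15 = 83.14 mm
mid-season: 1.16 × 7.83 × 35 = 317.90 mm
late-season: 0.62 × 7.37 × 20 = 91.39 mm
Seasonal total = 595.99 mm

596 mm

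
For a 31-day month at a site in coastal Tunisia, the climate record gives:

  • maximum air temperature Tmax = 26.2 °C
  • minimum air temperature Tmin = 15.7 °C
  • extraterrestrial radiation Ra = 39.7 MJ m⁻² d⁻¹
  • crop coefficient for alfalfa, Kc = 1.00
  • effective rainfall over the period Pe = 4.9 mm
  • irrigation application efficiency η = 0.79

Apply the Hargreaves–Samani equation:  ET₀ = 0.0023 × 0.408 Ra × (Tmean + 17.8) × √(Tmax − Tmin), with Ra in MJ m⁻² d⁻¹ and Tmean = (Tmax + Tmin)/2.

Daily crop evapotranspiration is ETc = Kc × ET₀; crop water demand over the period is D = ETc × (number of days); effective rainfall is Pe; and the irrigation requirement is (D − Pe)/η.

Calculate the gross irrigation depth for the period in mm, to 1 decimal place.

177.4 mm

Tmean = (26.2 + 15.7)/2 = 20.95 °C
0.408 Ra = 0.408 × 39.7 = 16.1976 mm/d equivalent
ET₀ = 0.0023 × 16.1976 × (20.95 + 17.8) × √10.5 = 0.0023 × 16.1976 × 38.75 × 3.2404 = 4.6779 mm/d
ETc = Kc × ET₀ = 1.00 × 4.6779 = 4.6779 mm/d
Crop demand D = ETc × 31 d = 4.6779 × 31 = 145.015 mm
D − Pe = 145.015 − 4.9 = 140.115 mm
Gross irrigation = 140.115 / 0.79 = 177.361 mm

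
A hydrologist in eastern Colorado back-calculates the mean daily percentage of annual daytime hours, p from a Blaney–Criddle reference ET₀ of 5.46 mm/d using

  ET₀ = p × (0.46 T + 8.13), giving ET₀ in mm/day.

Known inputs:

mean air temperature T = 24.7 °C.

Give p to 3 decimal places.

p = ET₀ / (0.46 T + 8.13) = 5.46 / (0.46 × 24.7 + 8.13) = 5.46 / 19.492 = 0.2801

0.280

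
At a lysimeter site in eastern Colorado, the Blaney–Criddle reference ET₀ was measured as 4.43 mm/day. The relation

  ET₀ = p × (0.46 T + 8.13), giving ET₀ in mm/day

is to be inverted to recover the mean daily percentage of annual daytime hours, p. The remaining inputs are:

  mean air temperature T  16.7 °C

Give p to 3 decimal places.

0.280

p = ET₀ / (0.46 T + 8.13) = 4.43 / (0.46 × 16.7 + 8.13) = 4.43 / 15.812 = 0.2802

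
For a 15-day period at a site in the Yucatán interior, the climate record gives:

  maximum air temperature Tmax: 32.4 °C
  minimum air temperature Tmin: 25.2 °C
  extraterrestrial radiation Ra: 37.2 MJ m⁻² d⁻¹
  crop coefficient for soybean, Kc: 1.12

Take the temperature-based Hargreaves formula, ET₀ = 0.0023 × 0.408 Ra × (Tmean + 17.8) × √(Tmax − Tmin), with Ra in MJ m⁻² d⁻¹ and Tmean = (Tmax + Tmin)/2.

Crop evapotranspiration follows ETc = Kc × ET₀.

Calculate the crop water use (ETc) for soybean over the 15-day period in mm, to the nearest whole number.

Tmean = (32.4 + 25.2)/2 = 28.80 °C
0.408 Ra = 0.408 × 37.2 = 15.1776 mm/d equivalent
ET₀ = 0.0023 × 15.1776 × (28.80 + 17.8) × √7.2 = 0.0023 × 15.1776 × 46.60 × 2.6833 = 4.3650 mm/d
ETc = Kc × ET₀ = 1.12 × 4.3650 = 4.8888 mm/d
Over 15 days: 4.8888 × 15 = 73.332 mm

73 mm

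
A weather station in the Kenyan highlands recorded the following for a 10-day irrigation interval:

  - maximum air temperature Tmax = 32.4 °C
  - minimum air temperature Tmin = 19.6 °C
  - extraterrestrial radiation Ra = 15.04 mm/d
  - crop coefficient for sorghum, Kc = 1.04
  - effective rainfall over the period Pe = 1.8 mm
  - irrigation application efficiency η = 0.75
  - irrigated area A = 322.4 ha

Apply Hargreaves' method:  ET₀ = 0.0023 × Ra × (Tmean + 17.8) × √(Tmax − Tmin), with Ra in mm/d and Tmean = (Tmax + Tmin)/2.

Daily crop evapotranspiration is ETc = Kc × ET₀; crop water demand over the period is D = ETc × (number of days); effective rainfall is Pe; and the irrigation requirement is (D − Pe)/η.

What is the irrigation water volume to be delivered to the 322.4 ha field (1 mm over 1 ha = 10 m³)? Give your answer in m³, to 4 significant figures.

234600 m³

Tmean = (32.4 + 19.6)/2 = 26.00 °C
ET₀ = 0.0023 × 15.04 × (26.00 + 17.8) × √12.8 = 0.0023 × 15.04 × 43.80 × 3.5777 = 5.4207 mm/d
ETc = Kc × ET₀ = 1.04 × 5.4207 = 5.6375 mm/d
Crop demand D = ETc × 10 d = 5.6375 × 10 = 56.375 mm
D − Pe = 56.375 − 1.8 = 54.575 mm
Gross irrigation = 54.575 / 0.75 = 72.767 mm
Volume = 72.767 mm × 322.4 ha × 10 = 234600.8 m³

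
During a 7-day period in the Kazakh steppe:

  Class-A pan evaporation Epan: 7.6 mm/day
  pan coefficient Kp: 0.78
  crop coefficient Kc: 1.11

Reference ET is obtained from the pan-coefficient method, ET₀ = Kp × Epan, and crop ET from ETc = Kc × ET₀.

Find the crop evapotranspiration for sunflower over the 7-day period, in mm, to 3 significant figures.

46.1 mm

ET₀ = 0.78 × 7.6 = 5.9280 mm/d
ETc = Kc × ET₀ = 1.11 × 5.9280 = 6.5801 mm/d
Over 7 days: 6.5801 × 7 = 46.061 mm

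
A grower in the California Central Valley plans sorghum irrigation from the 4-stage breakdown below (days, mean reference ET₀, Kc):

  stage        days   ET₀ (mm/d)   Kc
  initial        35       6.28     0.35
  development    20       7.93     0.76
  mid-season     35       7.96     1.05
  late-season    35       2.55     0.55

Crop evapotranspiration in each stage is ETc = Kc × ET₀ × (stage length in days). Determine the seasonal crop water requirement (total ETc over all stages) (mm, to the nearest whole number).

initial: 0.35 × 6.28 × 35 = 76.93 mm
development: 0.76 × 7.93 × 20 = 120.54 mm
mid-season: 1.05 × 7.96 × 35 = 292.53 mm
late-season: 0.55 × 2.55 × 35 = 49.09 mm
Seasonal total = 539.09 mm

539 mm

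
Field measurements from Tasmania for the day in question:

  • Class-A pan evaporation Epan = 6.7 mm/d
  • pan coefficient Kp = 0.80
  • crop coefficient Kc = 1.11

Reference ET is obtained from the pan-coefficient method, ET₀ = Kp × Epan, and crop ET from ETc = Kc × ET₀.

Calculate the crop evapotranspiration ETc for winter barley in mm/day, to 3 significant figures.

ET₀ = 0.80 × 6.7 = 5.3600 mm/d
ETc = Kc × ET₀ = 1.11 × 5.3600 = 5.9496 mm/d

5.95 mm/day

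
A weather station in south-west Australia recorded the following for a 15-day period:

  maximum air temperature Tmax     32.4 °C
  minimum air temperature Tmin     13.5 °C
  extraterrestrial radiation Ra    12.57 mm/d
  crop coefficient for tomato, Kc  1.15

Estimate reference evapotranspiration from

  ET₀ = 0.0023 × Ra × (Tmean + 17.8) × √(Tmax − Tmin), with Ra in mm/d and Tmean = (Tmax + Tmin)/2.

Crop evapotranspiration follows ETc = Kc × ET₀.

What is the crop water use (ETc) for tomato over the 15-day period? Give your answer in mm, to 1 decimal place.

88.4 mm

Tmean = (32.4 + 13.5)/2 = 22.95 °C
ET₀ = 0.0023 × 12.57 × (22.95 + 17.8) × √18.9 = 0.0023 × 12.57 × 40.75 × 4.3474 = 5.1218 mm/d
ETc = Kc × ET₀ = 1.15 × 5.1218 = 5.8901 mm/d
Over 15 days: 5.8901 × 15 = 88.352 mm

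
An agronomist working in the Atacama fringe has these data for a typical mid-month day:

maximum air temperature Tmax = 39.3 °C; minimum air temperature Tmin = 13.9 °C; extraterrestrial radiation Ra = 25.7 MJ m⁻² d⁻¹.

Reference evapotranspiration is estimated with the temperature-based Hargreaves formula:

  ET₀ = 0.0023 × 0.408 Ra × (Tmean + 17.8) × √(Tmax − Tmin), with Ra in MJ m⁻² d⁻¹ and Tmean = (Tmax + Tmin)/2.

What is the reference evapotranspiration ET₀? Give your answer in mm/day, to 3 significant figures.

Tmean = (39.3 + 13.9)/2 = 26.60 °C
0.408 Ra = 0.408 × 25.7 = 10.4856 mm/d equivalent
ET₀ = 0.0023 × 10.4856 × (26.60 + 17.8) × √25.4 = 0.0023 × 10.4856 × 44.40 × 5.0398 = 5.3966 mm/d

5.40 mm/day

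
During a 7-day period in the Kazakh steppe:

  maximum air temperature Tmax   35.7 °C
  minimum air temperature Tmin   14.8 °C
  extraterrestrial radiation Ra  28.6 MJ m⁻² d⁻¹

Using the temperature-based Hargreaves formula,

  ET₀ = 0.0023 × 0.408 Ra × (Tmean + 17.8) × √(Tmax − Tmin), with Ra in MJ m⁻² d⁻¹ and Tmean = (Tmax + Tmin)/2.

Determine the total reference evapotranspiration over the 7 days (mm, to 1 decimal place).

37.0 mm

Tmean = (35.7 + 14.8)/2 = 25.25 °C
0.408 Ra = 0.408 × 28.6 = 11.6688 mm/d equivalent
ET₀ = 0.0023 × 11.6688 × (25.25 + 17.8) × √20.9 = 0.0023 × 11.6688 × 43.05 × 4.5717 = 5.2821 mm/d
Over 7 days: 5.2821 × 7 = 36.975 mm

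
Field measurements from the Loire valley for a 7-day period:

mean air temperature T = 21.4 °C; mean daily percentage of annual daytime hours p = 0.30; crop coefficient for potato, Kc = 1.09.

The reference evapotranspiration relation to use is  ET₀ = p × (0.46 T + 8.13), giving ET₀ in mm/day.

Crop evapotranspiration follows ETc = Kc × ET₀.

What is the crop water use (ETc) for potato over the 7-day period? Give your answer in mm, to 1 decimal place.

ET₀ = 0.30 × (0.46 × 21.4 + 8.13) = 0.30 × 17.974 = 5.3922 mm/d
ETc = Kc × ET₀ = 1.09 × 5.3922 = 5.8775 mm/d
Over 7 days: 5.8775 × 7 = 41.143 mm

41.1 mm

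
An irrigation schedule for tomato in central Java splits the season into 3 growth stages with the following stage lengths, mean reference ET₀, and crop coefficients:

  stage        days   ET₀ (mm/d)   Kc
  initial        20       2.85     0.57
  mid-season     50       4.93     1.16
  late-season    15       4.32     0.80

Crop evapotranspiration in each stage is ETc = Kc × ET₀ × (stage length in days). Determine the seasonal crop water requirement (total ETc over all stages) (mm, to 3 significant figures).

370 mm

initial: 0.57 × 2.85 × 20 = 32.49 mm
mid-season: 1.16 × 4.93 × 50 = 285.94 mm
late-season: 0.80 × 4.32 × 15 = 51.84 mm
Seasonal total = 370.27 mm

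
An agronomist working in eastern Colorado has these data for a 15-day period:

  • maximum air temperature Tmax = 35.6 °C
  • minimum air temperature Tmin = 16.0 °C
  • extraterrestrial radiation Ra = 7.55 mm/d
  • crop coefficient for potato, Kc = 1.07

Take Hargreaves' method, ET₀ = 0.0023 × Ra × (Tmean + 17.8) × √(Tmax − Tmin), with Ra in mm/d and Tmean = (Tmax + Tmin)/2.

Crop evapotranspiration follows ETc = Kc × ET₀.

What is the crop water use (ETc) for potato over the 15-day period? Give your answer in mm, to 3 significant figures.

Tmean = (35.6 + 16.0)/2 = 25.80 °C
ET₀ = 0.0023 × 7.55 × (25.80 + 17.8) × √19.6 = 0.0023 × 7.55 × 43.60 × 4.4272 = 3.3519 mm/d
ETc = Kc × ET₀ = 1.07 × 3.3519 = 3.5865 mm/d
Over 15 days: 3.5865 × 15 = 53.798 mm

53.8 mm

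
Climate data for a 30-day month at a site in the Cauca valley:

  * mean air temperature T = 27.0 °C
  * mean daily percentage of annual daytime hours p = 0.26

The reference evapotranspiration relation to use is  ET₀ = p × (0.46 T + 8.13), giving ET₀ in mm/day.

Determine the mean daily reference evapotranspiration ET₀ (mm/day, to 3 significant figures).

ET₀ = 0.26 × (0.46 × 27.0 + 8.13) = 0.26 × 20.550 = 5.3430 mm/d

5.34 mm/day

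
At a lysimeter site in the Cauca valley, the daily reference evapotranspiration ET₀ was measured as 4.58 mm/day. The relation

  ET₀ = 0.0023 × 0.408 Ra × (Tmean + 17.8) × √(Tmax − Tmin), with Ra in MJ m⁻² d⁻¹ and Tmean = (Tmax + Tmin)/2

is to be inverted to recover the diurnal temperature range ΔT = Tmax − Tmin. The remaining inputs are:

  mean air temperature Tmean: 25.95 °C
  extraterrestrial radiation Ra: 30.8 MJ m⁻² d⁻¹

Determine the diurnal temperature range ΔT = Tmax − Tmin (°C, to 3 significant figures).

13.1 °C

√ΔT = ET₀ / [0.0023 × 0.408 × Ra × (Tmean+17.8)] = 4.58 / (0.0023 × 12.5664 × 43.75) = 3.6220
ΔT = 3.6220² = 13.119 °C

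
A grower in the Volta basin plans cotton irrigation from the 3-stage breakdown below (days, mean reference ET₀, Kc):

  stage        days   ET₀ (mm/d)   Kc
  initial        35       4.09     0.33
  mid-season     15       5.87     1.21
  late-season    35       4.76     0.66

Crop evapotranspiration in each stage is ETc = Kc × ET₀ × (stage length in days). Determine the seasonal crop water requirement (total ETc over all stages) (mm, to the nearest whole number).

initial: 0.33 × 4.09 × 35 = 47.24 mm
mid-season: 1.21 × 5.87 × 15 = 106.54 mm
late-season: 0.66 × 4.76 × 35 = 109.96 mm
Seasonal total = 263.74 mm

264 mm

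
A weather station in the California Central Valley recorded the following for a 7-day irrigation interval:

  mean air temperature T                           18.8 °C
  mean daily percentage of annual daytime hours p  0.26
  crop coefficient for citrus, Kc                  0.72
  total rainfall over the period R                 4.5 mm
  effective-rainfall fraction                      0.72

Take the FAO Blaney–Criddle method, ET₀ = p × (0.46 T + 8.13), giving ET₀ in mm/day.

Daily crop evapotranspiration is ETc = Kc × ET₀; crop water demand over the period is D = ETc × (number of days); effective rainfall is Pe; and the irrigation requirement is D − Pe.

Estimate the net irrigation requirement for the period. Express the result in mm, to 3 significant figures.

ET₀ = 0.26 × (0.46 × 18.8 + 8.13) = 0.26 × 16.778 = 4.3623 mm/d
ETc = Kc × ET₀ = 0.72 × 4.3623 = 3.1409 mm/d
Crop demand D = ETc × 7 d = 3.1409 × 7 = 21.986 mm
Pe = 0.72 × 4.5 = 3.240 mm
D − Pe = 21.986 − 3.240 = 18.746 mm

18.7 mm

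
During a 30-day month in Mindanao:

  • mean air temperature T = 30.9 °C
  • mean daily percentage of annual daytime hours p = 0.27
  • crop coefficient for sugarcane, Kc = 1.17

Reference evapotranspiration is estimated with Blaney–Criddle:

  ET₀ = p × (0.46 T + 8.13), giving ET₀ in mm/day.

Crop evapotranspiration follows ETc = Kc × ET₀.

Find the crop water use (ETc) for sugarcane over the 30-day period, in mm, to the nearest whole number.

ET₀ = 0.27 × (0.46 × 30.9 + 8.13) = 0.27 × 22.344 = 6.0329 mm/d
ETc = Kc × ET₀ = 1.17 × 6.0329 = 7.0585 mm/d
Over 30 days: 7.0585 × 30 = 211.755 mm

212 mm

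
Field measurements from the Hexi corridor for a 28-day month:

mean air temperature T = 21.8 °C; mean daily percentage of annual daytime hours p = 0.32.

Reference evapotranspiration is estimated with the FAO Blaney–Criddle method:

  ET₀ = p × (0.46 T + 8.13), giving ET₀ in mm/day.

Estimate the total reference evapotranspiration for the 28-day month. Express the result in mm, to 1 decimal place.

162.7 mm

ET₀ = 0.32 × (0.46 × 21.8 + 8.13) = 0.32 × 18.158 = 5.8106 mm/d
Monthly total = 5.8106 × 28 = 162.697 mm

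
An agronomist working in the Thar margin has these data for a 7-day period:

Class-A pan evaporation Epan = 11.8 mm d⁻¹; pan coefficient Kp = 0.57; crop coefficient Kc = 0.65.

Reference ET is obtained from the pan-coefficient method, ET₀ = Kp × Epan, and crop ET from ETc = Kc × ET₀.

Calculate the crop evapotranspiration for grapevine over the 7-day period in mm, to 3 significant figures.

ET₀ = 0.57 × 11.8 = 6.7260 mm/d
ETc = Kc × ET₀ = 0.65 × 6.7260 = 4.3719 mm/d
Over 7 days: 4.3719 × 7 = 30.603 mm

30.6 mm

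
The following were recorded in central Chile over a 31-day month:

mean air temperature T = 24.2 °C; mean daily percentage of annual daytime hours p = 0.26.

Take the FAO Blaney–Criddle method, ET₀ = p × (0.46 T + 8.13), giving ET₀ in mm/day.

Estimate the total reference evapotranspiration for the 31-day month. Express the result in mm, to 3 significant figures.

ET₀ = 0.26 × (0.46 × 24.2 + 8.13) = 0.26 × 19.262 = 5.0081 mm/d
Monthly total = 5.0081 × 31 = 155.251 mm

155 mm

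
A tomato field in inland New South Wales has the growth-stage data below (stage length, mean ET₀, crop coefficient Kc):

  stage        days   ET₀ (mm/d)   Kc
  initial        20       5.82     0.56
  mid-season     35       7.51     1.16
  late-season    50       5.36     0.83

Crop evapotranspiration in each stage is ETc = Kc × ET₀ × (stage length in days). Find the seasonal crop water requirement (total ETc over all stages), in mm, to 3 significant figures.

initial: 0.56 × 5.82 × 20 = 65.18 mm
mid-season: 1.16 × 7.51 × 35 = 304.91 mm
late-season: 0.83 × 5.36 × 50 = 222.44 mm
Seasonal total = 592.53 mm

593 mm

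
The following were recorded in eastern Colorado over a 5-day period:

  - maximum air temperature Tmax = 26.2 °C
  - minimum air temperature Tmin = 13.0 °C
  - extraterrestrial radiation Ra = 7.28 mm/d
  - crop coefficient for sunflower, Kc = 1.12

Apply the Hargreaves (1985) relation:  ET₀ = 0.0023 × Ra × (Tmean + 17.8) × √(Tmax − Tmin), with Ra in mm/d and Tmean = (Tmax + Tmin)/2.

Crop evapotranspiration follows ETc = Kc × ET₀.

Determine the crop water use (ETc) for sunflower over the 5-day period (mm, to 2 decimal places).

Tmean = (26.2 + 13.0)/2 = 19.60 °C
ET₀ = 0.0023 × 7.28 × (19.60 + 17.8) × √13.2 = 0.0023 × 7.28 × 37.40 × 3.6332 = 2.2752 mm/d
ETc = Kc × ET₀ = 1.12 × 2.2752 = 2.5482 mm/d
Over 5 days: 2.5482 × 5 = 12.741 mm

12.74 mm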